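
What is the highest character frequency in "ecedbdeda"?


Input: ecedbdeda
Character counts:
  'a': 1
  'b': 1
  'c': 1
  'd': 3
  'e': 3
Maximum frequency: 3

3


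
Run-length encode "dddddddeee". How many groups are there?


Input: dddddddeee
Scanning for consecutive runs:
  Group 1: 'd' x 7 (positions 0-6)
  Group 2: 'e' x 3 (positions 7-9)
Total groups: 2

2


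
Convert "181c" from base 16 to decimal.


Input: "181c" in base 16
Positional expansion:
  Digit '1' (value 1) x 16^3 = 4096
  Digit '8' (value 8) x 16^2 = 2048
  Digit '1' (value 1) x 16^1 = 16
  Digit 'c' (value 12) x 16^0 = 12
Sum = 6172

6172


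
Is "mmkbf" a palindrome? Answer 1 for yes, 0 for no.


Input: mmkbf
Reversed: fbkmm
  Compare pos 0 ('m') with pos 4 ('f'): MISMATCH
  Compare pos 1 ('m') with pos 3 ('b'): MISMATCH
Result: not a palindrome

0


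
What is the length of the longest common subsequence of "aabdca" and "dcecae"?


LCS of "aabdca" and "dcecae"
DP table:
           d    c    e    c    a    e
      0    0    0    0    0    0    0
  a   0    0    0    0    0    1    1
  a   0    0    0    0    0    1    1
  b   0    0    0    0    0    1    1
  d   0    1    1    1    1    1    1
  c   0    1    2    2    2    2    2
  a   0    1    2    2    2    3    3
LCS length = dp[6][6] = 3

3


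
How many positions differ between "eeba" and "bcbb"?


Comparing "eeba" and "bcbb" position by position:
  Position 0: 'e' vs 'b' => DIFFER
  Position 1: 'e' vs 'c' => DIFFER
  Position 2: 'b' vs 'b' => same
  Position 3: 'a' vs 'b' => DIFFER
Positions that differ: 3

3


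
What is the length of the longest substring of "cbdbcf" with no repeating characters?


Input: "cbdbcf"
Sliding window (track last position of each char):
  Position 0 ('c'): window [0,0] length 1 -- new best
  Position 1 ('b'): window [0,1] length 2 -- new best
  Position 2 ('d'): window [0,2] length 3 -- new best
  Position 3 ('b'): repeat (last at 1), move window start to 2
  Position 3 ('b'): window [2,3] length 2
  Position 4 ('c'): window [2,4] length 3
  Position 5 ('f'): window [2,5] length 4 -- new best
Longest substring with no repeats: "dbcf" with length 4

4


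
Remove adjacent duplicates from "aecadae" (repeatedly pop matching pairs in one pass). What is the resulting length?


Input: aecadae
Stack-based adjacent duplicate removal:
  Read 'a': push. Stack: a
  Read 'e': push. Stack: ae
  Read 'c': push. Stack: aec
  Read 'a': push. Stack: aeca
  Read 'd': push. Stack: aecad
  Read 'a': push. Stack: aecada
  Read 'e': push. Stack: aecadae
Final stack: "aecadae" (length 7)

7


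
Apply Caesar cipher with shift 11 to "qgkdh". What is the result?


Caesar cipher: shift "qgkdh" by 11
  'q' (pos 16) + 11 = pos 1 = 'b'
  'g' (pos 6) + 11 = pos 17 = 'r'
  'k' (pos 10) + 11 = pos 21 = 'v'
  'd' (pos 3) + 11 = pos 14 = 'o'
  'h' (pos 7) + 11 = pos 18 = 's'
Result: brvos

brvos


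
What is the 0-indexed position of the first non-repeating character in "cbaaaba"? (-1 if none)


Input: cbaaaba
Character frequencies:
  'a': 4
  'b': 2
  'c': 1
Scanning left to right for freq == 1:
  Position 0 ('c'): unique! => answer = 0

0


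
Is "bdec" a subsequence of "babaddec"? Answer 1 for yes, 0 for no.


Check if "bdec" is a subsequence of "babaddec"
Greedy scan:
  Position 0 ('b'): matches sub[0] = 'b'
  Position 1 ('a'): no match needed
  Position 2 ('b'): no match needed
  Position 3 ('a'): no match needed
  Position 4 ('d'): matches sub[1] = 'd'
  Position 5 ('d'): no match needed
  Position 6 ('e'): matches sub[2] = 'e'
  Position 7 ('c'): matches sub[3] = 'c'
All 4 characters matched => is a subsequence

1


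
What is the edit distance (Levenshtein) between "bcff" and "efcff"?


Computing edit distance: "bcff" -> "efcff"
DP table:
           e    f    c    f    f
      0    1    2    3    4    5
  b   1    1    2    3    4    5
  c   2    2    2    2    3    4
  f   3    3    2    3    2    3
  f   4    4    3    3    3    2
Edit distance = dp[4][5] = 2

2


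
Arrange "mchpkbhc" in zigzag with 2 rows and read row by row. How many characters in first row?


Zigzag "mchpkbhc" into 2 rows:
Placing characters:
  'm' => row 0
  'c' => row 1
  'h' => row 0
  'p' => row 1
  'k' => row 0
  'b' => row 1
  'h' => row 0
  'c' => row 1
Rows:
  Row 0: "mhkh"
  Row 1: "cpbc"
First row length: 4

4


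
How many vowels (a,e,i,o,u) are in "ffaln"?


Input: ffaln
Checking each character:
  'f' at position 0: consonant
  'f' at position 1: consonant
  'a' at position 2: vowel (running total: 1)
  'l' at position 3: consonant
  'n' at position 4: consonant
Total vowels: 1

1


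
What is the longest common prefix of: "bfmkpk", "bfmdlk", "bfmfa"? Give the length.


Words: bfmkpk, bfmdlk, bfmfa
  Position 0: all 'b' => match
  Position 1: all 'f' => match
  Position 2: all 'm' => match
  Position 3: ('k', 'd', 'f') => mismatch, stop
LCP = "bfm" (length 3)

3


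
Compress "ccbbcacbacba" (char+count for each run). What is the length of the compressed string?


Input: ccbbcacbacba
Runs:
  'c' x 2 => "c2"
  'b' x 2 => "b2"
  'c' x 1 => "c1"
  'a' x 1 => "a1"
  'c' x 1 => "c1"
  'b' x 1 => "b1"
  'a' x 1 => "a1"
  'c' x 1 => "c1"
  'b' x 1 => "b1"
  'a' x 1 => "a1"
Compressed: "c2b2c1a1c1b1a1c1b1a1"
Compressed length: 20

20


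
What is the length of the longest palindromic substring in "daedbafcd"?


Input: "daedbafcd"
Checking substrings for palindromes:
  No multi-char palindromic substrings found
Longest palindromic substring: "d" with length 1

1


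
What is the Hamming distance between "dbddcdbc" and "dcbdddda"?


Comparing "dbddcdbc" and "dcbdddda" position by position:
  Position 0: 'd' vs 'd' => same
  Position 1: 'b' vs 'c' => differ
  Position 2: 'd' vs 'b' => differ
  Position 3: 'd' vs 'd' => same
  Position 4: 'c' vs 'd' => differ
  Position 5: 'd' vs 'd' => same
  Position 6: 'b' vs 'd' => differ
  Position 7: 'c' vs 'a' => differ
Total differences (Hamming distance): 5

5


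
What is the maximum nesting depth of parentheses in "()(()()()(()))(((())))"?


Input: "()(()()()(()))(((())))"
Tracking depth:
  Position 0 '(': depth becomes 1
  Position 1 ')': depth becomes 0
  Position 2 '(': depth becomes 1
  Position 3 '(': depth becomes 2
  Position 4 ')': depth becomes 1
  Position 5 '(': depth becomes 2
  Position 6 ')': depth becomes 1
  Position 7 '(': depth becomes 2
  Position 8 ')': depth becomes 1
  Position 9 '(': depth becomes 2
  Position 10 '(': depth becomes 3
  Position 11 ')': depth becomes 2
  Position 12 ')': depth becomes 1
  Position 13 ')': depth becomes 0
  Position 14 '(': depth becomes 1
  Position 15 '(': depth becomes 2
  Position 16 '(': depth becomes 3
  Position 17 '(': depth becomes 4
  Position 18 ')': depth becomes 3
  Position 19 ')': depth becomes 2
  Position 20 ')': depth becomes 1
  Position 21 ')': depth becomes 0
Maximum depth reached: 4

4


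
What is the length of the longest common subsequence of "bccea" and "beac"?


LCS of "bccea" and "beac"
DP table:
           b    e    a    c
      0    0    0    0    0
  b   0    1    1    1    1
  c   0    1    1    1    2
  c   0    1    1    1    2
  e   0    1    2    2    2
  a   0    1    2    3    3
LCS length = dp[5][4] = 3

3


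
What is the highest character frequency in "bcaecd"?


Input: bcaecd
Character counts:
  'a': 1
  'b': 1
  'c': 2
  'd': 1
  'e': 1
Maximum frequency: 2

2


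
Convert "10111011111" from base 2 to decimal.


Input: "10111011111" in base 2
Positional expansion:
  Digit '1' (value 1) x 2^10 = 1024
  Digit '0' (value 0) x 2^9 = 0
  Digit '1' (value 1) x 2^8 = 256
  Digit '1' (value 1) x 2^7 = 128
  Digit '1' (value 1) x 2^6 = 64
  Digit '0' (value 0) x 2^5 = 0
  Digit '1' (value 1) x 2^4 = 16
  Digit '1' (value 1) x 2^3 = 8
  Digit '1' (value 1) x 2^2 = 4
  Digit '1' (value 1) x 2^1 = 2
  Digit '1' (value 1) x 2^0 = 1
Sum = 1503

1503


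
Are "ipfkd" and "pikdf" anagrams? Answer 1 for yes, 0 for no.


Strings: "ipfkd", "pikdf"
Sorted first:  dfikp
Sorted second: dfikp
Sorted forms match => anagrams

1


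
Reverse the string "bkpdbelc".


Input: bkpdbelc
Reading characters right to left:
  Position 7: 'c'
  Position 6: 'l'
  Position 5: 'e'
  Position 4: 'b'
  Position 3: 'd'
  Position 2: 'p'
  Position 1: 'k'
  Position 0: 'b'
Reversed: clebdpkb

clebdpkb


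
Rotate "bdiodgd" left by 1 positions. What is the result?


Input: "bdiodgd", rotate left by 1
First 1 characters: "b"
Remaining characters: "diodgd"
Concatenate remaining + first: "diodgd" + "b" = "diodgdb"

diodgdb


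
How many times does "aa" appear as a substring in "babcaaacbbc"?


Searching for "aa" in "babcaaacbbc"
Scanning each position:
  Position 0: "ba" => no
  Position 1: "ab" => no
  Position 2: "bc" => no
  Position 3: "ca" => no
  Position 4: "aa" => MATCH
  Position 5: "aa" => MATCH
  Position 6: "ac" => no
  Position 7: "cb" => no
  Position 8: "bb" => no
  Position 9: "bc" => no
Total occurrences: 2

2


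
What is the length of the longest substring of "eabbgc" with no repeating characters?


Input: "eabbgc"
Sliding window (track last position of each char):
  Position 0 ('e'): window [0,0] length 1 -- new best
  Position 1 ('a'): window [0,1] length 2 -- new best
  Position 2 ('b'): window [0,2] length 3 -- new best
  Position 3 ('b'): repeat (last at 2), move window start to 3
  Position 3 ('b'): window [3,3] length 1
  Position 4 ('g'): window [3,4] length 2
  Position 5 ('c'): window [3,5] length 3
Longest substring with no repeats: "eab" with length 3

3


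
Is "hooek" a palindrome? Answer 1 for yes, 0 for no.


Input: hooek
Reversed: keooh
  Compare pos 0 ('h') with pos 4 ('k'): MISMATCH
  Compare pos 1 ('o') with pos 3 ('e'): MISMATCH
Result: not a palindrome

0


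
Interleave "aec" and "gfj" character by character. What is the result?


Interleaving "aec" and "gfj":
  Position 0: 'a' from first, 'g' from second => "ag"
  Position 1: 'e' from first, 'f' from second => "ef"
  Position 2: 'c' from first, 'j' from second => "cj"
Result: agefcj

agefcj


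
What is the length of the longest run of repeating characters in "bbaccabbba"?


Input: "bbaccabbba"
Scanning for longest run:
  Position 1 ('b'): continues run of 'b', length=2
  Position 2 ('a'): new char, reset run to 1
  Position 3 ('c'): new char, reset run to 1
  Position 4 ('c'): continues run of 'c', length=2
  Position 5 ('a'): new char, reset run to 1
  Position 6 ('b'): new char, reset run to 1
  Position 7 ('b'): continues run of 'b', length=2
  Position 8 ('b'): continues run of 'b', length=3
  Position 9 ('a'): new char, reset run to 1
Longest run: 'b' with length 3

3


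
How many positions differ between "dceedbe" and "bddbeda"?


Comparing "dceedbe" and "bddbeda" position by position:
  Position 0: 'd' vs 'b' => DIFFER
  Position 1: 'c' vs 'd' => DIFFER
  Position 2: 'e' vs 'd' => DIFFER
  Position 3: 'e' vs 'b' => DIFFER
  Position 4: 'd' vs 'e' => DIFFER
  Position 5: 'b' vs 'd' => DIFFER
  Position 6: 'e' vs 'a' => DIFFER
Positions that differ: 7

7


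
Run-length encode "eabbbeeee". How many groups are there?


Input: eabbbeeee
Scanning for consecutive runs:
  Group 1: 'e' x 1 (positions 0-0)
  Group 2: 'a' x 1 (positions 1-1)
  Group 3: 'b' x 3 (positions 2-4)
  Group 4: 'e' x 4 (positions 5-8)
Total groups: 4

4


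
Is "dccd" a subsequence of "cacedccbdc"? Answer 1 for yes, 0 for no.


Check if "dccd" is a subsequence of "cacedccbdc"
Greedy scan:
  Position 0 ('c'): no match needed
  Position 1 ('a'): no match needed
  Position 2 ('c'): no match needed
  Position 3 ('e'): no match needed
  Position 4 ('d'): matches sub[0] = 'd'
  Position 5 ('c'): matches sub[1] = 'c'
  Position 6 ('c'): matches sub[2] = 'c'
  Position 7 ('b'): no match needed
  Position 8 ('d'): matches sub[3] = 'd'
  Position 9 ('c'): no match needed
All 4 characters matched => is a subsequence

1


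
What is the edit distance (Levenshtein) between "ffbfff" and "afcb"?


Computing edit distance: "ffbfff" -> "afcb"
DP table:
           a    f    c    b
      0    1    2    3    4
  f   1    1    1    2    3
  f   2    2    1    2    3
  b   3    3    2    2    2
  f   4    4    3    3    3
  f   5    5    4    4    4
  f   6    6    5    5    5
Edit distance = dp[6][4] = 5

5


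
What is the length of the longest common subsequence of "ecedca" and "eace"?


LCS of "ecedca" and "eace"
DP table:
           e    a    c    e
      0    0    0    0    0
  e   0    1    1    1    1
  c   0    1    1    2    2
  e   0    1    1    2    3
  d   0    1    1    2    3
  c   0    1    1    2    3
  a   0    1    2    2    3
LCS length = dp[6][4] = 3

3


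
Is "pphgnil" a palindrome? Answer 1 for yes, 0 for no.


Input: pphgnil
Reversed: linghpp
  Compare pos 0 ('p') with pos 6 ('l'): MISMATCH
  Compare pos 1 ('p') with pos 5 ('i'): MISMATCH
  Compare pos 2 ('h') with pos 4 ('n'): MISMATCH
Result: not a palindrome

0


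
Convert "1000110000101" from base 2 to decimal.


Input: "1000110000101" in base 2
Positional expansion:
  Digit '1' (value 1) x 2^12 = 4096
  Digit '0' (value 0) x 2^11 = 0
  Digit '0' (value 0) x 2^10 = 0
  Digit '0' (value 0) x 2^9 = 0
  Digit '1' (value 1) x 2^8 = 256
  Digit '1' (value 1) x 2^7 = 128
  Digit '0' (value 0) x 2^6 = 0
  Digit '0' (value 0) x 2^5 = 0
  Digit '0' (value 0) x 2^4 = 0
  Digit '0' (value 0) x 2^3 = 0
  Digit '1' (value 1) x 2^2 = 4
  Digit '0' (value 0) x 2^1 = 0
  Digit '1' (value 1) x 2^0 = 1
Sum = 4485

4485


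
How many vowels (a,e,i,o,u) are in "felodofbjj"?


Input: felodofbjj
Checking each character:
  'f' at position 0: consonant
  'e' at position 1: vowel (running total: 1)
  'l' at position 2: consonant
  'o' at position 3: vowel (running total: 2)
  'd' at position 4: consonant
  'o' at position 5: vowel (running total: 3)
  'f' at position 6: consonant
  'b' at position 7: consonant
  'j' at position 8: consonant
  'j' at position 9: consonant
Total vowels: 3

3


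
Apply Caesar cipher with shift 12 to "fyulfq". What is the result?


Caesar cipher: shift "fyulfq" by 12
  'f' (pos 5) + 12 = pos 17 = 'r'
  'y' (pos 24) + 12 = pos 10 = 'k'
  'u' (pos 20) + 12 = pos 6 = 'g'
  'l' (pos 11) + 12 = pos 23 = 'x'
  'f' (pos 5) + 12 = pos 17 = 'r'
  'q' (pos 16) + 12 = pos 2 = 'c'
Result: rkgxrc

rkgxrc


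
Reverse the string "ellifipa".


Input: ellifipa
Reading characters right to left:
  Position 7: 'a'
  Position 6: 'p'
  Position 5: 'i'
  Position 4: 'f'
  Position 3: 'i'
  Position 2: 'l'
  Position 1: 'l'
  Position 0: 'e'
Reversed: apifille

apifille


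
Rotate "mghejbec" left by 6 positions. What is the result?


Input: "mghejbec", rotate left by 6
First 6 characters: "mghejb"
Remaining characters: "ec"
Concatenate remaining + first: "ec" + "mghejb" = "ecmghejb"

ecmghejb


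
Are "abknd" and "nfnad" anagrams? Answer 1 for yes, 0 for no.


Strings: "abknd", "nfnad"
Sorted first:  abdkn
Sorted second: adfnn
Differ at position 1: 'b' vs 'd' => not anagrams

0


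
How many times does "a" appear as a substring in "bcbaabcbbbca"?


Searching for "a" in "bcbaabcbbbca"
Scanning each position:
  Position 0: "b" => no
  Position 1: "c" => no
  Position 2: "b" => no
  Position 3: "a" => MATCH
  Position 4: "a" => MATCH
  Position 5: "b" => no
  Position 6: "c" => no
  Position 7: "b" => no
  Position 8: "b" => no
  Position 9: "b" => no
  Position 10: "c" => no
  Position 11: "a" => MATCH
Total occurrences: 3

3


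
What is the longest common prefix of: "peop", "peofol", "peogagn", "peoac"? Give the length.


Words: peop, peofol, peogagn, peoac
  Position 0: all 'p' => match
  Position 1: all 'e' => match
  Position 2: all 'o' => match
  Position 3: ('p', 'f', 'g', 'a') => mismatch, stop
LCP = "peo" (length 3)

3


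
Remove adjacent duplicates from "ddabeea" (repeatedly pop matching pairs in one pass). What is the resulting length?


Input: ddabeea
Stack-based adjacent duplicate removal:
  Read 'd': push. Stack: d
  Read 'd': matches stack top 'd' => pop. Stack: (empty)
  Read 'a': push. Stack: a
  Read 'b': push. Stack: ab
  Read 'e': push. Stack: abe
  Read 'e': matches stack top 'e' => pop. Stack: ab
  Read 'a': push. Stack: aba
Final stack: "aba" (length 3)

3


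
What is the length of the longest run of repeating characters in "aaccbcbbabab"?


Input: "aaccbcbbabab"
Scanning for longest run:
  Position 1 ('a'): continues run of 'a', length=2
  Position 2 ('c'): new char, reset run to 1
  Position 3 ('c'): continues run of 'c', length=2
  Position 4 ('b'): new char, reset run to 1
  Position 5 ('c'): new char, reset run to 1
  Position 6 ('b'): new char, reset run to 1
  Position 7 ('b'): continues run of 'b', length=2
  Position 8 ('a'): new char, reset run to 1
  Position 9 ('b'): new char, reset run to 1
  Position 10 ('a'): new char, reset run to 1
  Position 11 ('b'): new char, reset run to 1
Longest run: 'a' with length 2

2


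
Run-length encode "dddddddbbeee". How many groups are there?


Input: dddddddbbeee
Scanning for consecutive runs:
  Group 1: 'd' x 7 (positions 0-6)
  Group 2: 'b' x 2 (positions 7-8)
  Group 3: 'e' x 3 (positions 9-11)
Total groups: 3

3


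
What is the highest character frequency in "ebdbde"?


Input: ebdbde
Character counts:
  'b': 2
  'd': 2
  'e': 2
Maximum frequency: 2

2


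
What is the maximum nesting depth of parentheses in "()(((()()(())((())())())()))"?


Input: "()(((()()(())((())())())()))"
Tracking depth:
  Position 0 '(': depth becomes 1
  Position 1 ')': depth becomes 0
  Position 2 '(': depth becomes 1
  Position 3 '(': depth becomes 2
  Position 4 '(': depth becomes 3
  Position 5 '(': depth becomes 4
  Position 6 ')': depth becomes 3
  Position 7 '(': depth becomes 4
  Position 8 ')': depth becomes 3
  Position 9 '(': depth becomes 4
  Position 10 '(': depth becomes 5
  Position 11 ')': depth becomes 4
  Position 12 ')': depth becomes 3
  Position 13 '(': depth becomes 4
  Position 14 '(': depth becomes 5
  Position 15 '(': depth becomes 6
  Position 16 ')': depth becomes 5
  Position 17 ')': depth becomes 4
  Position 18 '(': depth becomes 5
  Position 19 ')': depth becomes 4
  Position 20 ')': depth becomes 3
  Position 21 '(': depth becomes 4
  Position 22 ')': depth becomes 3
  Position 23 ')': depth becomes 2
  Position 24 '(': depth becomes 3
  Position 25 ')': depth becomes 2
  Position 26 ')': depth becomes 1
  Position 27 ')': depth becomes 0
Maximum depth reached: 6

6


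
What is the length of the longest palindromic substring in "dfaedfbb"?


Input: "dfaedfbb"
Checking substrings for palindromes:
  [6:8] "bb" (len 2) => palindrome
Longest palindromic substring: "bb" with length 2

2


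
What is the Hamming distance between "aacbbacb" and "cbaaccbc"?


Comparing "aacbbacb" and "cbaaccbc" position by position:
  Position 0: 'a' vs 'c' => differ
  Position 1: 'a' vs 'b' => differ
  Position 2: 'c' vs 'a' => differ
  Position 3: 'b' vs 'a' => differ
  Position 4: 'b' vs 'c' => differ
  Position 5: 'a' vs 'c' => differ
  Position 6: 'c' vs 'b' => differ
  Position 7: 'b' vs 'c' => differ
Total differences (Hamming distance): 8

8


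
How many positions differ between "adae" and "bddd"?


Comparing "adae" and "bddd" position by position:
  Position 0: 'a' vs 'b' => DIFFER
  Position 1: 'd' vs 'd' => same
  Position 2: 'a' vs 'd' => DIFFER
  Position 3: 'e' vs 'd' => DIFFER
Positions that differ: 3

3


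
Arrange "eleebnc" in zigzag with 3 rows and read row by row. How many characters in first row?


Zigzag "eleebnc" into 3 rows:
Placing characters:
  'e' => row 0
  'l' => row 1
  'e' => row 2
  'e' => row 1
  'b' => row 0
  'n' => row 1
  'c' => row 2
Rows:
  Row 0: "eb"
  Row 1: "len"
  Row 2: "ec"
First row length: 2

2


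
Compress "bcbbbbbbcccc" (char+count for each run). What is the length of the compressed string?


Input: bcbbbbbbcccc
Runs:
  'b' x 1 => "b1"
  'c' x 1 => "c1"
  'b' x 6 => "b6"
  'c' x 4 => "c4"
Compressed: "b1c1b6c4"
Compressed length: 8

8


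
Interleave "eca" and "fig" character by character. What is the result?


Interleaving "eca" and "fig":
  Position 0: 'e' from first, 'f' from second => "ef"
  Position 1: 'c' from first, 'i' from second => "ci"
  Position 2: 'a' from first, 'g' from second => "ag"
Result: efciag

efciag


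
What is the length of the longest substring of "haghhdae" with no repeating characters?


Input: "haghhdae"
Sliding window (track last position of each char):
  Position 0 ('h'): window [0,0] length 1 -- new best
  Position 1 ('a'): window [0,1] length 2 -- new best
  Position 2 ('g'): window [0,2] length 3 -- new best
  Position 3 ('h'): repeat (last at 0), move window start to 1
  Position 3 ('h'): window [1,3] length 3
  Position 4 ('h'): repeat (last at 3), move window start to 4
  Position 4 ('h'): window [4,4] length 1
  Position 5 ('d'): window [4,5] length 2
  Position 6 ('a'): window [4,6] length 3
  Position 7 ('e'): window [4,7] length 4 -- new best
Longest substring with no repeats: "hdae" with length 4

4


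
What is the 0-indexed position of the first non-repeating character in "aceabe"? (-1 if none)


Input: aceabe
Character frequencies:
  'a': 2
  'b': 1
  'c': 1
  'e': 2
Scanning left to right for freq == 1:
  Position 0 ('a'): freq=2, skip
  Position 1 ('c'): unique! => answer = 1

1


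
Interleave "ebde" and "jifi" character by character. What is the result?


Interleaving "ebde" and "jifi":
  Position 0: 'e' from first, 'j' from second => "ej"
  Position 1: 'b' from first, 'i' from second => "bi"
  Position 2: 'd' from first, 'f' from second => "df"
  Position 3: 'e' from first, 'i' from second => "ei"
Result: ejbidfei

ejbidfei


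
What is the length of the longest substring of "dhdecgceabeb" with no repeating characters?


Input: "dhdecgceabeb"
Sliding window (track last position of each char):
  Position 0 ('d'): window [0,0] length 1 -- new best
  Position 1 ('h'): window [0,1] length 2 -- new best
  Position 2 ('d'): repeat (last at 0), move window start to 1
  Position 2 ('d'): window [1,2] length 2
  Position 3 ('e'): window [1,3] length 3 -- new best
  Position 4 ('c'): window [1,4] length 4 -- new best
  Position 5 ('g'): window [1,5] length 5 -- new best
  Position 6 ('c'): repeat (last at 4), move window start to 5
  Position 6 ('c'): window [5,6] length 2
  Position 7 ('e'): window [5,7] length 3
  Position 8 ('a'): window [5,8] length 4
  Position 9 ('b'): window [5,9] length 5
  Position 10 ('e'): repeat (last at 7), move window start to 8
  Position 10 ('e'): window [8,10] length 3
  Position 11 ('b'): repeat (last at 9), move window start to 10
  Position 11 ('b'): window [10,11] length 2
Longest substring with no repeats: "hdecg" with length 5

5


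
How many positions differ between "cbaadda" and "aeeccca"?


Comparing "cbaadda" and "aeeccca" position by position:
  Position 0: 'c' vs 'a' => DIFFER
  Position 1: 'b' vs 'e' => DIFFER
  Position 2: 'a' vs 'e' => DIFFER
  Position 3: 'a' vs 'c' => DIFFER
  Position 4: 'd' vs 'c' => DIFFER
  Position 5: 'd' vs 'c' => DIFFER
  Position 6: 'a' vs 'a' => same
Positions that differ: 6

6


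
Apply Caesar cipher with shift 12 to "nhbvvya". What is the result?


Caesar cipher: shift "nhbvvya" by 12
  'n' (pos 13) + 12 = pos 25 = 'z'
  'h' (pos 7) + 12 = pos 19 = 't'
  'b' (pos 1) + 12 = pos 13 = 'n'
  'v' (pos 21) + 12 = pos 7 = 'h'
  'v' (pos 21) + 12 = pos 7 = 'h'
  'y' (pos 24) + 12 = pos 10 = 'k'
  'a' (pos 0) + 12 = pos 12 = 'm'
Result: ztnhhkm

ztnhhkm


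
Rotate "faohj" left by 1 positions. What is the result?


Input: "faohj", rotate left by 1
First 1 characters: "f"
Remaining characters: "aohj"
Concatenate remaining + first: "aohj" + "f" = "aohjf"

aohjf


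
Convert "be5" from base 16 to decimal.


Input: "be5" in base 16
Positional expansion:
  Digit 'b' (value 11) x 16^2 = 2816
  Digit 'e' (value 14) x 16^1 = 224
  Digit '5' (value 5) x 16^0 = 5
Sum = 3045

3045


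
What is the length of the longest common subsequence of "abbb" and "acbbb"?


LCS of "abbb" and "acbbb"
DP table:
           a    c    b    b    b
      0    0    0    0    0    0
  a   0    1    1    1    1    1
  b   0    1    1    2    2    2
  b   0    1    1    2    3    3
  b   0    1    1    2    3    4
LCS length = dp[4][5] = 4

4


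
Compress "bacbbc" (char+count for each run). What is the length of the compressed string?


Input: bacbbc
Runs:
  'b' x 1 => "b1"
  'a' x 1 => "a1"
  'c' x 1 => "c1"
  'b' x 2 => "b2"
  'c' x 1 => "c1"
Compressed: "b1a1c1b2c1"
Compressed length: 10

10


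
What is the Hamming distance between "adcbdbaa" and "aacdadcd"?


Comparing "adcbdbaa" and "aacdadcd" position by position:
  Position 0: 'a' vs 'a' => same
  Position 1: 'd' vs 'a' => differ
  Position 2: 'c' vs 'c' => same
  Position 3: 'b' vs 'd' => differ
  Position 4: 'd' vs 'a' => differ
  Position 5: 'b' vs 'd' => differ
  Position 6: 'a' vs 'c' => differ
  Position 7: 'a' vs 'd' => differ
Total differences (Hamming distance): 6

6


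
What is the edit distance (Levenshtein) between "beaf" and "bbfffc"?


Computing edit distance: "beaf" -> "bbfffc"
DP table:
           b    b    f    f    f    c
      0    1    2    3    4    5    6
  b   1    0    1    2    3    4    5
  e   2    1    1    2    3    4    5
  a   3    2    2    2    3    4    5
  f   4    3    3    2    2    3    4
Edit distance = dp[4][6] = 4

4


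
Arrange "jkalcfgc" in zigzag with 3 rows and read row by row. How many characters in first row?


Zigzag "jkalcfgc" into 3 rows:
Placing characters:
  'j' => row 0
  'k' => row 1
  'a' => row 2
  'l' => row 1
  'c' => row 0
  'f' => row 1
  'g' => row 2
  'c' => row 1
Rows:
  Row 0: "jc"
  Row 1: "klfc"
  Row 2: "ag"
First row length: 2

2


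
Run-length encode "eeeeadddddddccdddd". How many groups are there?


Input: eeeeadddddddccdddd
Scanning for consecutive runs:
  Group 1: 'e' x 4 (positions 0-3)
  Group 2: 'a' x 1 (positions 4-4)
  Group 3: 'd' x 7 (positions 5-11)
  Group 4: 'c' x 2 (positions 12-13)
  Group 5: 'd' x 4 (positions 14-17)
Total groups: 5

5


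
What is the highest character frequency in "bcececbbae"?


Input: bcececbbae
Character counts:
  'a': 1
  'b': 3
  'c': 3
  'e': 3
Maximum frequency: 3

3


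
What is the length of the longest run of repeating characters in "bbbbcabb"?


Input: "bbbbcabb"
Scanning for longest run:
  Position 1 ('b'): continues run of 'b', length=2
  Position 2 ('b'): continues run of 'b', length=3
  Position 3 ('b'): continues run of 'b', length=4
  Position 4 ('c'): new char, reset run to 1
  Position 5 ('a'): new char, reset run to 1
  Position 6 ('b'): new char, reset run to 1
  Position 7 ('b'): continues run of 'b', length=2
Longest run: 'b' with length 4

4


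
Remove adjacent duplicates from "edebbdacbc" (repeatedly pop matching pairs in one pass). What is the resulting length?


Input: edebbdacbc
Stack-based adjacent duplicate removal:
  Read 'e': push. Stack: e
  Read 'd': push. Stack: ed
  Read 'e': push. Stack: ede
  Read 'b': push. Stack: edeb
  Read 'b': matches stack top 'b' => pop. Stack: ede
  Read 'd': push. Stack: eded
  Read 'a': push. Stack: ededa
  Read 'c': push. Stack: ededac
  Read 'b': push. Stack: ededacb
  Read 'c': push. Stack: ededacbc
Final stack: "ededacbc" (length 8)

8


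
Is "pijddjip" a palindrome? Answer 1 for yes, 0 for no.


Input: pijddjip
Reversed: pijddjip
  Compare pos 0 ('p') with pos 7 ('p'): match
  Compare pos 1 ('i') with pos 6 ('i'): match
  Compare pos 2 ('j') with pos 5 ('j'): match
  Compare pos 3 ('d') with pos 4 ('d'): match
Result: palindrome

1


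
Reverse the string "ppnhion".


Input: ppnhion
Reading characters right to left:
  Position 6: 'n'
  Position 5: 'o'
  Position 4: 'i'
  Position 3: 'h'
  Position 2: 'n'
  Position 1: 'p'
  Position 0: 'p'
Reversed: noihnpp

noihnpp


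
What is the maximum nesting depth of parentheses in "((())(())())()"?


Input: "((())(())())()"
Tracking depth:
  Position 0 '(': depth becomes 1
  Position 1 '(': depth becomes 2
  Position 2 '(': depth becomes 3
  Position 3 ')': depth becomes 2
  Position 4 ')': depth becomes 1
  Position 5 '(': depth becomes 2
  Position 6 '(': depth becomes 3
  Position 7 ')': depth becomes 2
  Position 8 ')': depth becomes 1
  Position 9 '(': depth becomes 2
  Position 10 ')': depth becomes 1
  Position 11 ')': depth becomes 0
  Position 12 '(': depth becomes 1
  Position 13 ')': depth becomes 0
Maximum depth reached: 3

3


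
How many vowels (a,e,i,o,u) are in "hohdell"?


Input: hohdell
Checking each character:
  'h' at position 0: consonant
  'o' at position 1: vowel (running total: 1)
  'h' at position 2: consonant
  'd' at position 3: consonant
  'e' at position 4: vowel (running total: 2)
  'l' at position 5: consonant
  'l' at position 6: consonant
Total vowels: 2

2


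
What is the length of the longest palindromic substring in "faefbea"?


Input: "faefbea"
Checking substrings for palindromes:
  No multi-char palindromic substrings found
Longest palindromic substring: "f" with length 1

1


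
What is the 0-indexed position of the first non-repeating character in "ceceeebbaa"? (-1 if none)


Input: ceceeebbaa
Character frequencies:
  'a': 2
  'b': 2
  'c': 2
  'e': 4
Scanning left to right for freq == 1:
  Position 0 ('c'): freq=2, skip
  Position 1 ('e'): freq=4, skip
  Position 2 ('c'): freq=2, skip
  Position 3 ('e'): freq=4, skip
  Position 4 ('e'): freq=4, skip
  Position 5 ('e'): freq=4, skip
  Position 6 ('b'): freq=2, skip
  Position 7 ('b'): freq=2, skip
  Position 8 ('a'): freq=2, skip
  Position 9 ('a'): freq=2, skip
  No unique character found => answer = -1

-1


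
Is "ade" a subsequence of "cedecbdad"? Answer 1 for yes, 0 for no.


Check if "ade" is a subsequence of "cedecbdad"
Greedy scan:
  Position 0 ('c'): no match needed
  Position 1 ('e'): no match needed
  Position 2 ('d'): no match needed
  Position 3 ('e'): no match needed
  Position 4 ('c'): no match needed
  Position 5 ('b'): no match needed
  Position 6 ('d'): no match needed
  Position 7 ('a'): matches sub[0] = 'a'
  Position 8 ('d'): matches sub[1] = 'd'
Only matched 2/3 characters => not a subsequence

0


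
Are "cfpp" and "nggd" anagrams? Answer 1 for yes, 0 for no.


Strings: "cfpp", "nggd"
Sorted first:  cfpp
Sorted second: dggn
Differ at position 0: 'c' vs 'd' => not anagrams

0


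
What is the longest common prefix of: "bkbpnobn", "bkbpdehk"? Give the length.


Words: bkbpnobn, bkbpdehk
  Position 0: all 'b' => match
  Position 1: all 'k' => match
  Position 2: all 'b' => match
  Position 3: all 'p' => match
  Position 4: ('n', 'd') => mismatch, stop
LCP = "bkbp" (length 4)

4


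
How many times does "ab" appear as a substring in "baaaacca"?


Searching for "ab" in "baaaacca"
Scanning each position:
  Position 0: "ba" => no
  Position 1: "aa" => no
  Position 2: "aa" => no
  Position 3: "aa" => no
  Position 4: "ac" => no
  Position 5: "cc" => no
  Position 6: "ca" => no
Total occurrences: 0

0


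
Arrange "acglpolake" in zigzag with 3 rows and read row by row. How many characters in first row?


Zigzag "acglpolake" into 3 rows:
Placing characters:
  'a' => row 0
  'c' => row 1
  'g' => row 2
  'l' => row 1
  'p' => row 0
  'o' => row 1
  'l' => row 2
  'a' => row 1
  'k' => row 0
  'e' => row 1
Rows:
  Row 0: "apk"
  Row 1: "cloae"
  Row 2: "gl"
First row length: 3

3


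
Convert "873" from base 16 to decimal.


Input: "873" in base 16
Positional expansion:
  Digit '8' (value 8) x 16^2 = 2048
  Digit '7' (value 7) x 16^1 = 112
  Digit '3' (value 3) x 16^0 = 3
Sum = 2163

2163


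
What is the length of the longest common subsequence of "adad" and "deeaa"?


LCS of "adad" and "deeaa"
DP table:
           d    e    e    a    a
      0    0    0    0    0    0
  a   0    0    0    0    1    1
  d   0    1    1    1    1    1
  a   0    1    1    1    2    2
  d   0    1    1    1    2    2
LCS length = dp[4][5] = 2

2


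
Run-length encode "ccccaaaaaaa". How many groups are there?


Input: ccccaaaaaaa
Scanning for consecutive runs:
  Group 1: 'c' x 4 (positions 0-3)
  Group 2: 'a' x 7 (positions 4-10)
Total groups: 2

2


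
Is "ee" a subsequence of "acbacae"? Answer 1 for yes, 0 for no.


Check if "ee" is a subsequence of "acbacae"
Greedy scan:
  Position 0 ('a'): no match needed
  Position 1 ('c'): no match needed
  Position 2 ('b'): no match needed
  Position 3 ('a'): no match needed
  Position 4 ('c'): no match needed
  Position 5 ('a'): no match needed
  Position 6 ('e'): matches sub[0] = 'e'
Only matched 1/2 characters => not a subsequence

0


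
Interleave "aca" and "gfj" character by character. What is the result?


Interleaving "aca" and "gfj":
  Position 0: 'a' from first, 'g' from second => "ag"
  Position 1: 'c' from first, 'f' from second => "cf"
  Position 2: 'a' from first, 'j' from second => "aj"
Result: agcfaj

agcfaj


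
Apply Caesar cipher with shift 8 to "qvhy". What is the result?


Caesar cipher: shift "qvhy" by 8
  'q' (pos 16) + 8 = pos 24 = 'y'
  'v' (pos 21) + 8 = pos 3 = 'd'
  'h' (pos 7) + 8 = pos 15 = 'p'
  'y' (pos 24) + 8 = pos 6 = 'g'
Result: ydpg

ydpg


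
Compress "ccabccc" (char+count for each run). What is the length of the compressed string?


Input: ccabccc
Runs:
  'c' x 2 => "c2"
  'a' x 1 => "a1"
  'b' x 1 => "b1"
  'c' x 3 => "c3"
Compressed: "c2a1b1c3"
Compressed length: 8

8


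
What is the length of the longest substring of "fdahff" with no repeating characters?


Input: "fdahff"
Sliding window (track last position of each char):
  Position 0 ('f'): window [0,0] length 1 -- new best
  Position 1 ('d'): window [0,1] length 2 -- new best
  Position 2 ('a'): window [0,2] length 3 -- new best
  Position 3 ('h'): window [0,3] length 4 -- new best
  Position 4 ('f'): repeat (last at 0), move window start to 1
  Position 4 ('f'): window [1,4] length 4
  Position 5 ('f'): repeat (last at 4), move window start to 5
  Position 5 ('f'): window [5,5] length 1
Longest substring with no repeats: "fdah" with length 4

4


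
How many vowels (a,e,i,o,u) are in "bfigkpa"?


Input: bfigkpa
Checking each character:
  'b' at position 0: consonant
  'f' at position 1: consonant
  'i' at position 2: vowel (running total: 1)
  'g' at position 3: consonant
  'k' at position 4: consonant
  'p' at position 5: consonant
  'a' at position 6: vowel (running total: 2)
Total vowels: 2

2


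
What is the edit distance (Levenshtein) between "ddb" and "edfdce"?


Computing edit distance: "ddb" -> "edfdce"
DP table:
           e    d    f    d    c    e
      0    1    2    3    4    5    6
  d   1    1    1    2    3    4    5
  d   2    2    1    2    2    3    4
  b   3    3    2    2    3    3    4
Edit distance = dp[3][6] = 4

4


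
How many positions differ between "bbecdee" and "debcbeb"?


Comparing "bbecdee" and "debcbeb" position by position:
  Position 0: 'b' vs 'd' => DIFFER
  Position 1: 'b' vs 'e' => DIFFER
  Position 2: 'e' vs 'b' => DIFFER
  Position 3: 'c' vs 'c' => same
  Position 4: 'd' vs 'b' => DIFFER
  Position 5: 'e' vs 'e' => same
  Position 6: 'e' vs 'b' => DIFFER
Positions that differ: 5

5


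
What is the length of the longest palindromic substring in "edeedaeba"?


Input: "edeedaeba"
Checking substrings for palindromes:
  [1:5] "deed" (len 4) => palindrome
  [0:3] "ede" (len 3) => palindrome
  [2:4] "ee" (len 2) => palindrome
Longest palindromic substring: "deed" with length 4

4


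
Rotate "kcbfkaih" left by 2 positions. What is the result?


Input: "kcbfkaih", rotate left by 2
First 2 characters: "kc"
Remaining characters: "bfkaih"
Concatenate remaining + first: "bfkaih" + "kc" = "bfkaihkc"

bfkaihkc


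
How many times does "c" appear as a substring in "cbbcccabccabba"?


Searching for "c" in "cbbcccabccabba"
Scanning each position:
  Position 0: "c" => MATCH
  Position 1: "b" => no
  Position 2: "b" => no
  Position 3: "c" => MATCH
  Position 4: "c" => MATCH
  Position 5: "c" => MATCH
  Position 6: "a" => no
  Position 7: "b" => no
  Position 8: "c" => MATCH
  Position 9: "c" => MATCH
  Position 10: "a" => no
  Position 11: "b" => no
  Position 12: "b" => no
  Position 13: "a" => no
Total occurrences: 6

6


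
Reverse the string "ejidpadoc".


Input: ejidpadoc
Reading characters right to left:
  Position 8: 'c'
  Position 7: 'o'
  Position 6: 'd'
  Position 5: 'a'
  Position 4: 'p'
  Position 3: 'd'
  Position 2: 'i'
  Position 1: 'j'
  Position 0: 'e'
Reversed: codapdije

codapdije


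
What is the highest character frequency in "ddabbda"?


Input: ddabbda
Character counts:
  'a': 2
  'b': 2
  'd': 3
Maximum frequency: 3

3


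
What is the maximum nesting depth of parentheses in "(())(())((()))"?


Input: "(())(())((()))"
Tracking depth:
  Position 0 '(': depth becomes 1
  Position 1 '(': depth becomes 2
  Position 2 ')': depth becomes 1
  Position 3 ')': depth becomes 0
  Position 4 '(': depth becomes 1
  Position 5 '(': depth becomes 2
  Position 6 ')': depth becomes 1
  Position 7 ')': depth becomes 0
  Position 8 '(': depth becomes 1
  Position 9 '(': depth becomes 2
  Position 10 '(': depth becomes 3
  Position 11 ')': depth becomes 2
  Position 12 ')': depth becomes 1
  Position 13 ')': depth becomes 0
Maximum depth reached: 3

3


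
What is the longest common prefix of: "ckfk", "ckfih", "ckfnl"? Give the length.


Words: ckfk, ckfih, ckfnl
  Position 0: all 'c' => match
  Position 1: all 'k' => match
  Position 2: all 'f' => match
  Position 3: ('k', 'i', 'n') => mismatch, stop
LCP = "ckf" (length 3)

3


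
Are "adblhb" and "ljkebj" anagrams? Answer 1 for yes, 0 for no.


Strings: "adblhb", "ljkebj"
Sorted first:  abbdhl
Sorted second: bejjkl
Differ at position 0: 'a' vs 'b' => not anagrams

0


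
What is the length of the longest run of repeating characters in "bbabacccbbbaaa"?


Input: "bbabacccbbbaaa"
Scanning for longest run:
  Position 1 ('b'): continues run of 'b', length=2
  Position 2 ('a'): new char, reset run to 1
  Position 3 ('b'): new char, reset run to 1
  Position 4 ('a'): new char, reset run to 1
  Position 5 ('c'): new char, reset run to 1
  Position 6 ('c'): continues run of 'c', length=2
  Position 7 ('c'): continues run of 'c', length=3
  Position 8 ('b'): new char, reset run to 1
  Position 9 ('b'): continues run of 'b', length=2
  Position 10 ('b'): continues run of 'b', length=3
  Position 11 ('a'): new char, reset run to 1
  Position 12 ('a'): continues run of 'a', length=2
  Position 13 ('a'): continues run of 'a', length=3
Longest run: 'c' with length 3

3


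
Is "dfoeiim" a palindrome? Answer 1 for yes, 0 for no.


Input: dfoeiim
Reversed: miieofd
  Compare pos 0 ('d') with pos 6 ('m'): MISMATCH
  Compare pos 1 ('f') with pos 5 ('i'): MISMATCH
  Compare pos 2 ('o') with pos 4 ('i'): MISMATCH
Result: not a palindrome

0


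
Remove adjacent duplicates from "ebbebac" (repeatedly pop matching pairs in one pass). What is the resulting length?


Input: ebbebac
Stack-based adjacent duplicate removal:
  Read 'e': push. Stack: e
  Read 'b': push. Stack: eb
  Read 'b': matches stack top 'b' => pop. Stack: e
  Read 'e': matches stack top 'e' => pop. Stack: (empty)
  Read 'b': push. Stack: b
  Read 'a': push. Stack: ba
  Read 'c': push. Stack: bac
Final stack: "bac" (length 3)

3


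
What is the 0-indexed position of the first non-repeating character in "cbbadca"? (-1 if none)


Input: cbbadca
Character frequencies:
  'a': 2
  'b': 2
  'c': 2
  'd': 1
Scanning left to right for freq == 1:
  Position 0 ('c'): freq=2, skip
  Position 1 ('b'): freq=2, skip
  Position 2 ('b'): freq=2, skip
  Position 3 ('a'): freq=2, skip
  Position 4 ('d'): unique! => answer = 4

4


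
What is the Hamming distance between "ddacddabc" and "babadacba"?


Comparing "ddacddabc" and "babadacba" position by position:
  Position 0: 'd' vs 'b' => differ
  Position 1: 'd' vs 'a' => differ
  Position 2: 'a' vs 'b' => differ
  Position 3: 'c' vs 'a' => differ
  Position 4: 'd' vs 'd' => same
  Position 5: 'd' vs 'a' => differ
  Position 6: 'a' vs 'c' => differ
  Position 7: 'b' vs 'b' => same
  Position 8: 'c' vs 'a' => differ
Total differences (Hamming distance): 7

7
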